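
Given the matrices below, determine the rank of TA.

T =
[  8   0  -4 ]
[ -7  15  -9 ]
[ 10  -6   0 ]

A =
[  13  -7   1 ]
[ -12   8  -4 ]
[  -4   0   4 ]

2

First compute TA:
[[120, -56,  -8],
 [-235, 169, -103],
 [202, -118,  34]]
Now row reduce the product.
R2 ← R2 + (47/24)·R1: [0, 178/3, -356/3]
R3 ← R3 − (101/60)·R1: [0, -356/15, 712/15]
R3 ← R3 + (2/5)·R2: [0, 0, 0]
2 nonzero rows, so rank(TA) = 2.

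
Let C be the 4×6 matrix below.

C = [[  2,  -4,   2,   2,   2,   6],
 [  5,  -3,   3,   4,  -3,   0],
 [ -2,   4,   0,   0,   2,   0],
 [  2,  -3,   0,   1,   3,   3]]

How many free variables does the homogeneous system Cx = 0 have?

Row reduce to echelon form.
R2 ← R2 − (5/2)·R1: [0, 7, -2, -1, -8, -15]
R3 ← R3 + R1: [0, 0, 2, 2, 4, 6]
R4 ← R4 − R1: [0, 1, -2, -1, 1, -3]
R4 ← R4 − (1/7)·R2: [0, 0, -12/7, -6/7, 15/7, -6/7]
R4 ← R4 + (6/7)·R3: [0, 0, 0, 6/7, 39/7, 30/7]
4 nonzero rows, so rank(C) = 4.
C has 6 columns; by rank–nullity, nullity = 6 − 4 = 2.

2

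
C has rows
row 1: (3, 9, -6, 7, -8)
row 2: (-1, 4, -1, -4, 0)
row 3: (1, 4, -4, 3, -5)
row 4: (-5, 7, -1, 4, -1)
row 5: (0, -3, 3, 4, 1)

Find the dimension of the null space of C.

Row reduce to echelon form.
R2 ← R2 + (1/3)·R1: [0, 7, -3, -5/3, -8/3]
R3 ← R3 − (1/3)·R1: [0, 1, -2, 2/3, -7/3]
R4 ← R4 + (5/3)·R1: [0, 22, -11, 47/3, -43/3]
R3 ← R3 − (1/7)·R2: [0, 0, -11/7, 19/21, -41/21]
R4 ← R4 − (22/7)·R2: [0, 0, -11/7, 439/21, -125/21]
R5 ← R5 + (3/7)·R2: [0, 0, 12/7, 23/7, -1/7]
R4 ← R4 − R3: [0, 0, 0, 20, -4]
R5 ← R5 + (12/11)·R3: [0, 0, 0, 47/11, -25/11]
R5 ← R5 − (47/220)·R4: [0, 0, 0, 0, -78/55]
5 nonzero rows, so rank(C) = 5.
C has 5 columns; by rank–nullity, nullity = 5 − 5 = 0.

0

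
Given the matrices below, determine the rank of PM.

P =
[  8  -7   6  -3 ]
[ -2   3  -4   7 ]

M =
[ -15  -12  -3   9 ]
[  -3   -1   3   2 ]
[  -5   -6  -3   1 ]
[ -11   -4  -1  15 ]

First compute PM:
[[-96, -113, -60,  19],
 [-36,  17,  20,  89]]
Now row reduce the product.
R2 ← R2 − (3/8)·R1: [0, 475/8, 85/2, 655/8]
2 nonzero rows, so rank(PM) = 2.

2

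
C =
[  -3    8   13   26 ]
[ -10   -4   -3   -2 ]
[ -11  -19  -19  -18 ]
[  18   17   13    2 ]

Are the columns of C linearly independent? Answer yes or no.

no

Row reduce C to echelon form.
R2 ← R2 − (10/3)·R1: [0, -92/3, -139/3, -266/3]
R3 ← R3 − (11/3)·R1: [0, -145/3, -200/3, -340/3]
R4 ← R4 + (6)·R1: [0, 65, 91, 158]
R3 ← R3 − (145/92)·R2: [0, 0, 585/92, 1215/46]
R4 ← R4 + (195/92)·R2: [0, 0, -663/92, -1377/46]
R4 ← R4 + (17/15)·R3: [0, 0, 0, 0]
3 pivots among 4 columns.
Only 3 < 4 pivot columns, so the columns are linearly dependent.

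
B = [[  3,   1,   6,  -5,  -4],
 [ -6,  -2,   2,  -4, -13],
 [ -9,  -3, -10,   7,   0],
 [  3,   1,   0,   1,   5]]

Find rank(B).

2

Row reduce to echelon form.
R2 ← R2 + (2)·R1: [0, 0, 14, -14, -21]
R3 ← R3 + (3)·R1: [0, 0, 8, -8, -12]
R4 ← R4 − R1: [0, 0, -6, 6, 9]
R3 ← R3 − (4/7)·R2: [0, 0, 0, 0, 0]
R4 ← R4 + (3/7)·R2: [0, 0, 0, 0, 0]
Echelon form has 2 nonzero rows, so rank(B) = 2.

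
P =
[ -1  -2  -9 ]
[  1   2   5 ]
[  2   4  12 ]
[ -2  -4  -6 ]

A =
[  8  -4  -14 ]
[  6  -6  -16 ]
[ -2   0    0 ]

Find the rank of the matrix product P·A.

First compute PA:
[[ -2,  16,  46],
 [ 10, -16, -46],
 [ 16, -32, -92],
 [-28,  32,  92]]
Now row reduce the product.
R2 ← R2 + (5)·R1: [0, 64, 184]
R3 ← R3 + (8)·R1: [0, 96, 276]
R4 ← R4 − (14)·R1: [0, -192, -552]
R3 ← R3 − (3/2)·R2: [0, 0, 0]
R4 ← R4 + (3)·R2: [0, 0, 0]
2 nonzero rows, so rank(PA) = 2.

2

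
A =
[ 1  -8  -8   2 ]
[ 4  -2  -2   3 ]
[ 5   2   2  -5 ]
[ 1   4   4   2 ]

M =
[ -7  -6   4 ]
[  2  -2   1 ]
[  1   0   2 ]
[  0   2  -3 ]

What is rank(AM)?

First compute AM:
[[-31,  14, -26],
 [-34, -14,   1],
 [-29, -44,  41],
 [  5, -10,  10]]
Now row reduce the product.
R2 ← R2 − (34/31)·R1: [0, -910/31, 915/31]
R3 ← R3 − (29/31)·R1: [0, -1770/31, 2025/31]
R4 ← R4 + (5/31)·R1: [0, -240/31, 180/31]
R3 ← R3 − (177/91)·R2: [0, 0, 720/91]
R4 ← R4 − (24/91)·R2: [0, 0, -180/91]
R4 ← R4 + (1/4)·R3: [0, 0, 0]
3 nonzero rows, so rank(AM) = 3.

3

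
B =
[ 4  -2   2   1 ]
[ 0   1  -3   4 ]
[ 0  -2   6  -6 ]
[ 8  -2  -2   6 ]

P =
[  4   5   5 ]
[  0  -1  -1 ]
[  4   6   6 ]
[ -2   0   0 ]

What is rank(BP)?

2

First compute BP:
[[ 22,  34,  34],
 [-20, -19, -19],
 [ 36,  38,  38],
 [ 12,  30,  30]]
Now row reduce the product.
R2 ← R2 + (10/11)·R1: [0, 131/11, 131/11]
R3 ← R3 − (18/11)·R1: [0, -194/11, -194/11]
R4 ← R4 − (6/11)·R1: [0, 126/11, 126/11]
R3 ← R3 + (194/131)·R2: [0, 0, 0]
R4 ← R4 − (126/131)·R2: [0, 0, 0]
2 nonzero rows, so rank(BP) = 2.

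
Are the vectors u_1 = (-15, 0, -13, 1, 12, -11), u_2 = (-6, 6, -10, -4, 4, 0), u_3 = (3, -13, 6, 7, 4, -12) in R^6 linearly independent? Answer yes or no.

yes

Form the matrix with these vectors as rows and row reduce.
R2 ← R2 − (2/5)·R1: [0, 6, -24/5, -22/5, -4/5, 22/5]
R3 ← R3 + (1/5)·R1: [0, -13, 17/5, 36/5, 32/5, -71/5]
R3 ← R3 + (13/6)·R2: [0, 0, -7, -7/3, 14/3, -14/3]
3 nonzero rows, so the 3 vectors span a space of dimension 3.
Since 3 = 3, the vectors are linearly independent.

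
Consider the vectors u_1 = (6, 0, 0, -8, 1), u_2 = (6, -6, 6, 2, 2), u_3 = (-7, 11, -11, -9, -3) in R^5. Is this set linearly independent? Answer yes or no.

no

Form the matrix with these vectors as rows and row reduce.
R2 ← R2 − R1: [0, -6, 6, 10, 1]
R3 ← R3 + (7/6)·R1: [0, 11, -11, -55/3, -11/6]
R3 ← R3 + (11/6)·R2: [0, 0, 0, 0, 0]
2 nonzero rows, so the 3 vectors span a space of dimension 2.
Since 2 < 3, the vectors are linearly dependent.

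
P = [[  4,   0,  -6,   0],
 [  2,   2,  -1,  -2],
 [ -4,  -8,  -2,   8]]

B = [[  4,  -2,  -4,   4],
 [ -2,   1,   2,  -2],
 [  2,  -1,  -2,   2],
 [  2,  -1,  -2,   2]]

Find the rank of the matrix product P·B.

First compute PB:
[[  4,  -2,  -4,   4],
 [ -2,   1,   2,  -2],
 [ 12,  -6, -12,  12]]
Now row reduce the product.
R2 ← R2 + (1/2)·R1: [0, 0, 0, 0]
R3 ← R3 − (3)·R1: [0, 0, 0, 0]
1 nonzero row, so rank(PB) = 1.

1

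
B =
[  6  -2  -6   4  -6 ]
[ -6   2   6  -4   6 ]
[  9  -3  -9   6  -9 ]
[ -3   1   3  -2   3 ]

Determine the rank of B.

Row reduce to echelon form.
R2 ← R2 + R1: [0, 0, 0, 0, 0]
R3 ← R3 − (3/2)·R1: [0, 0, 0, 0, 0]
R4 ← R4 + (1/2)·R1: [0, 0, 0, 0, 0]
Echelon form has 1 nonzero row, so rank(B) = 1.

1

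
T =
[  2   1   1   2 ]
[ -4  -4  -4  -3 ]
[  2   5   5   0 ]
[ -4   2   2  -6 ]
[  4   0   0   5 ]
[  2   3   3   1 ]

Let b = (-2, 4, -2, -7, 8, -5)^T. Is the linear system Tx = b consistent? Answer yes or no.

Row reduce the augmented matrix [T | b].
R2 ← R2 + (2)·R1: [0, -2, -2, 1, 0]
R3 ← R3 − R1: [0, 4, 4, -2, 0]
R4 ← R4 + (2)·R1: [0, 4, 4, -2, -11]
R5 ← R5 − (2)·R1: [0, -2, -2, 1, 12]
R6 ← R6 − R1: [0, 2, 2, -1, -3]
R3 ← R3 + (2)·R2: [0, 0, 0, 0, 0]
R4 ← R4 + (2)·R2: [0, 0, 0, 0, -11]
R5 ← R5 − R2: [0, 0, 0, 0, 12]
R6 ← R6 + R2: [0, 0, 0, 0, -3]
Swap R3 ↔ R4
R5 ← R5 + (12/11)·R3: [0, 0, 0, 0, 0]
R6 ← R6 − (3/11)·R3: [0, 0, 0, 0, 0]
The echelon form has 3 nonzero rows; the last pivot sits in the augmented column, so rank(T) = 2 but rank([T|b]) = 3.
Since the ranks differ, the system is inconsistent.

no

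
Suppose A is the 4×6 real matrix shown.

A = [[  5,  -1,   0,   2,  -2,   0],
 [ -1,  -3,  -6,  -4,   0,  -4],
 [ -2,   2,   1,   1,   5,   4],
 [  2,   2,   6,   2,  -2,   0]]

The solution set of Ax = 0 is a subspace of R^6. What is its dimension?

2

Row reduce to echelon form.
R2 ← R2 + (1/5)·R1: [0, -16/5, -6, -18/5, -2/5, -4]
R3 ← R3 + (2/5)·R1: [0, 8/5, 1, 9/5, 21/5, 4]
R4 ← R4 − (2/5)·R1: [0, 12/5, 6, 6/5, -6/5, 0]
R3 ← R3 + (1/2)·R2: [0, 0, -2, 0, 4, 2]
R4 ← R4 + (3/4)·R2: [0, 0, 3/2, -3/2, -3/2, -3]
R4 ← R4 + (3/4)·R3: [0, 0, 0, -3/2, 3/2, -3/2]
4 nonzero rows, so rank(A) = 4.
A has 6 columns; by rank–nullity, nullity = 6 − 4 = 2.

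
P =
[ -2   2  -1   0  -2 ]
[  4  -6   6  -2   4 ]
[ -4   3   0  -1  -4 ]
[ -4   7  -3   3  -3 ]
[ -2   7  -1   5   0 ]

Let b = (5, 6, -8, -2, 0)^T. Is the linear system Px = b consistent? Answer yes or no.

Row reduce the augmented matrix [P | b].
R2 ← R2 + (2)·R1: [0, -2, 4, -2, 0, 16]
R3 ← R3 − (2)·R1: [0, -1, 2, -1, 0, -18]
R4 ← R4 − (2)·R1: [0, 3, -1, 3, 1, -12]
R5 ← R5 − R1: [0, 5, 0, 5, 2, -5]
R3 ← R3 − (1/2)·R2: [0, 0, 0, 0, 0, -26]
R4 ← R4 + (3/2)·R2: [0, 0, 5, 0, 1, 12]
R5 ← R5 + (5/2)·R2: [0, 0, 10, 0, 2, 35]
Swap R3 ↔ R4
R5 ← R5 − (2)·R3: [0, 0, 0, 0, 0, 11]
R5 ← R5 + (11/26)·R4: [0, 0, 0, 0, 0, 0]
The echelon form has 4 nonzero rows; the last pivot sits in the augmented column, so rank(P) = 3 but rank([P|b]) = 4.
Since the ranks differ, the system is inconsistent.

no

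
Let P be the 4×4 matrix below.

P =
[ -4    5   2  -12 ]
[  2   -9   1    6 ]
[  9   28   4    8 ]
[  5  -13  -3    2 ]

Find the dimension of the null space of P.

0

Row reduce to echelon form.
R2 ← R2 + (1/2)·R1: [0, -13/2, 2, 0]
R3 ← R3 + (9/4)·R1: [0, 157/4, 17/2, -19]
R4 ← R4 + (5/4)·R1: [0, -27/4, -1/2, -13]
R3 ← R3 + (157/26)·R2: [0, 0, 535/26, -19]
R4 ← R4 − (27/26)·R2: [0, 0, -67/26, -13]
R4 ← R4 + (67/535)·R3: [0, 0, 0, -8228/535]
4 nonzero rows, so rank(P) = 4.
P has 4 columns; by rank–nullity, nullity = 4 − 4 = 0.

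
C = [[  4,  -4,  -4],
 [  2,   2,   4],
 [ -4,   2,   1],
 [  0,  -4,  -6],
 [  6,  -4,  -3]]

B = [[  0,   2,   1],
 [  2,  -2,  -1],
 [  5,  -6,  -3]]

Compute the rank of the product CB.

2

First compute CB:
[[-28,  40,  20],
 [ 24, -24, -12],
 [  9, -18,  -9],
 [-38,  44,  22],
 [-23,  38,  19]]
Now row reduce the product.
R2 ← R2 + (6/7)·R1: [0, 72/7, 36/7]
R3 ← R3 + (9/28)·R1: [0, -36/7, -18/7]
R4 ← R4 − (19/14)·R1: [0, -72/7, -36/7]
R5 ← R5 − (23/28)·R1: [0, 36/7, 18/7]
R3 ← R3 + (1/2)·R2: [0, 0, 0]
R4 ← R4 + R2: [0, 0, 0]
R5 ← R5 − (1/2)·R2: [0, 0, 0]
2 nonzero rows, so rank(CB) = 2.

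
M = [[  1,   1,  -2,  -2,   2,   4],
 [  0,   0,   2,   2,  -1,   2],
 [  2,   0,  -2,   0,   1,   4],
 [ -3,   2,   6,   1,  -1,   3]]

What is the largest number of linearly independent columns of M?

Row reduce to echelon form.
R3 ← R3 − (2)·R1: [0, -2, 2, 4, -3, -4]
R4 ← R4 + (3)·R1: [0, 5, 0, -5, 5, 15]
Swap R2 ↔ R3
R4 ← R4 + (5/2)·R2: [0, 0, 5, 5, -5/2, 5]
R4 ← R4 − (5/2)·R3: [0, 0, 0, 0, 0, 0]
Echelon form has 3 nonzero rows, so rank(M) = 3.
The rank gives the maximum number of linearly independent columns: 3.

3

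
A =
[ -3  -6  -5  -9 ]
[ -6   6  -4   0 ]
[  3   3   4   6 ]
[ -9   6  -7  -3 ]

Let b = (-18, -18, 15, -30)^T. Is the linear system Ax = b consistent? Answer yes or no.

Row reduce the augmented matrix [A | b].
R2 ← R2 − (2)·R1: [0, 18, 6, 18, 18]
R3 ← R3 + R1: [0, -3, -1, -3, -3]
R4 ← R4 − (3)·R1: [0, 24, 8, 24, 24]
R3 ← R3 + (1/6)·R2: [0, 0, 0, 0, 0]
R4 ← R4 − (4/3)·R2: [0, 0, 0, 0, 0]
The echelon form has 2 nonzero rows, and every pivot lies in the first 4 columns, so rank(A) = rank([A|b]) = 2.
The system is consistent.

yes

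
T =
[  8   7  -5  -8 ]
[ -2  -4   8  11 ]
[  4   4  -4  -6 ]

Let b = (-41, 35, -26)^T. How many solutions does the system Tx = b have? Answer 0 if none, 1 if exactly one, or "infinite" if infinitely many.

Row reduce the augmented matrix [T | b].
R2 ← R2 + (1/4)·R1: [0, -9/4, 27/4, 9, 99/4]
R3 ← R3 − (1/2)·R1: [0, 1/2, -3/2, -2, -11/2]
R3 ← R3 + (2/9)·R2: [0, 0, 0, 0, 0]
The echelon form has 2 nonzero rows, and every pivot lies in the first 4 columns, so rank(T) = rank([T|b]) = 2.
The system is consistent.
rank = 2 < 4 unknowns, so there are infinitely many solutions.

infinite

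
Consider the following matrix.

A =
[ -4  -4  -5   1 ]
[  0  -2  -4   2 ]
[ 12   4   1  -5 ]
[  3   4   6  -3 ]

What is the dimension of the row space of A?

3

Row reduce to echelon form.
R3 ← R3 + (3)·R1: [0, -8, -14, -2]
R4 ← R4 + (3/4)·R1: [0, 1, 9/4, -9/4]
R3 ← R3 − (4)·R2: [0, 0, 2, -10]
R4 ← R4 + (1/2)·R2: [0, 0, 1/4, -5/4]
R4 ← R4 − (1/8)·R3: [0, 0, 0, 0]
Echelon form has 3 nonzero rows, so rank(A) = 3.
The row space has dimension equal to the rank: 3.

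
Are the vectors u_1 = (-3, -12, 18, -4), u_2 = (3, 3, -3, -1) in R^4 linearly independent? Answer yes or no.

yes

Form the matrix with these vectors as rows and row reduce.
R2 ← R2 + R1: [0, -9, 15, -5]
2 nonzero rows, so the 2 vectors span a space of dimension 2.
Since 2 = 2, the vectors are linearly independent.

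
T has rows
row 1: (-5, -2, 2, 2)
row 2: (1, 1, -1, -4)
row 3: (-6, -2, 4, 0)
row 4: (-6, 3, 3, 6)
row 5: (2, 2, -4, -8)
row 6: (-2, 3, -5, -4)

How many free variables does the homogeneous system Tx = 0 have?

0

Row reduce to echelon form.
R2 ← R2 + (1/5)·R1: [0, 3/5, -3/5, -18/5]
R3 ← R3 − (6/5)·R1: [0, 2/5, 8/5, -12/5]
R4 ← R4 − (6/5)·R1: [0, 27/5, 3/5, 18/5]
R5 ← R5 + (2/5)·R1: [0, 6/5, -16/5, -36/5]
R6 ← R6 − (2/5)·R1: [0, 19/5, -29/5, -24/5]
R3 ← R3 − (2/3)·R2: [0, 0, 2, 0]
R4 ← R4 − (9)·R2: [0, 0, 6, 36]
R5 ← R5 − (2)·R2: [0, 0, -2, 0]
R6 ← R6 − (19/3)·R2: [0, 0, -2, 18]
R4 ← R4 − (3)·R3: [0, 0, 0, 36]
R5 ← R5 + R3: [0, 0, 0, 0]
R6 ← R6 + R3: [0, 0, 0, 18]
R6 ← R6 − (1/2)·R4: [0, 0, 0, 0]
4 nonzero rows, so rank(T) = 4.
T has 4 columns; by rank–nullity, nullity = 4 − 4 = 0.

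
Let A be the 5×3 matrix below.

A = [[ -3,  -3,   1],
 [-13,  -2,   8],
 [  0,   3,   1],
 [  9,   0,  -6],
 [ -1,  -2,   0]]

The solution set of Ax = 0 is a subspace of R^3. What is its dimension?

Row reduce to echelon form.
R2 ← R2 − (13/3)·R1: [0, 11, 11/3]
R4 ← R4 + (3)·R1: [0, -9, -3]
R5 ← R5 − (1/3)·R1: [0, -1, -1/3]
R3 ← R3 − (3/11)·R2: [0, 0, 0]
R4 ← R4 + (9/11)·R2: [0, 0, 0]
R5 ← R5 + (1/11)·R2: [0, 0, 0]
2 nonzero rows, so rank(A) = 2.
A has 3 columns; by rank–nullity, nullity = 3 − 2 = 1.

1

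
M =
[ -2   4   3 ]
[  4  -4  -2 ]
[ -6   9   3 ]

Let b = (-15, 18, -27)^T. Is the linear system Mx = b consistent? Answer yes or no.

yes

Row reduce the augmented matrix [M | b].
R2 ← R2 + (2)·R1: [0, 4, 4, -12]
R3 ← R3 − (3)·R1: [0, -3, -6, 18]
R3 ← R3 + (3/4)·R2: [0, 0, -3, 9]
The echelon form has 3 nonzero rows, and every pivot lies in the first 3 columns, so rank(M) = rank([M|b]) = 3.
The system is consistent.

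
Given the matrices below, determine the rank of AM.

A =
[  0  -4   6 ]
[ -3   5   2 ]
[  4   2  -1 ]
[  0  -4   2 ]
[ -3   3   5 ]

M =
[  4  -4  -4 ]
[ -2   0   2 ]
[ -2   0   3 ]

First compute AM:
[[ -4,   0,  10],
 [-26,  12,  28],
 [ 14, -16, -15],
 [  4,   0,  -2],
 [-28,  12,  33]]
Now row reduce the product.
R2 ← R2 − (13/2)·R1: [0, 12, -37]
R3 ← R3 + (7/2)·R1: [0, -16, 20]
R4 ← R4 + R1: [0, 0, 8]
R5 ← R5 − (7)·R1: [0, 12, -37]
R3 ← R3 + (4/3)·R2: [0, 0, -88/3]
R5 ← R5 − R2: [0, 0, 0]
R4 ← R4 + (3/11)·R3: [0, 0, 0]
3 nonzero rows, so rank(AM) = 3.

3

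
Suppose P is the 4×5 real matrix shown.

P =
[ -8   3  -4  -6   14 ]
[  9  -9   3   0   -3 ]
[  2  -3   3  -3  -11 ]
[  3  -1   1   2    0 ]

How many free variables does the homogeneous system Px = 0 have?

1

Row reduce to echelon form.
R2 ← R2 + (9/8)·R1: [0, -45/8, -3/2, -27/4, 51/4]
R3 ← R3 + (1/4)·R1: [0, -9/4, 2, -9/2, -15/2]
R4 ← R4 + (3/8)·R1: [0, 1/8, -1/2, -1/4, 21/4]
R3 ← R3 − (2/5)·R2: [0, 0, 13/5, -9/5, -63/5]
R4 ← R4 + (1/45)·R2: [0, 0, -8/15, -2/5, 83/15]
R4 ← R4 + (8/39)·R3: [0, 0, 0, -10/13, 115/39]
4 nonzero rows, so rank(P) = 4.
P has 5 columns; by rank–nullity, nullity = 5 − 4 = 1.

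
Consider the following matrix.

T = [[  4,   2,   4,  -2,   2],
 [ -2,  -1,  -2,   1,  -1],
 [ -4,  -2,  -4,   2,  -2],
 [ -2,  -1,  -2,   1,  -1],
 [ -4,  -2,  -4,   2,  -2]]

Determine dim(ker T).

Row reduce to echelon form.
R2 ← R2 + (1/2)·R1: [0, 0, 0, 0, 0]
R3 ← R3 + R1: [0, 0, 0, 0, 0]
R4 ← R4 + (1/2)·R1: [0, 0, 0, 0, 0]
R5 ← R5 + R1: [0, 0, 0, 0, 0]
1 nonzero row, so rank(T) = 1.
T has 5 columns; by rank–nullity, nullity = 5 − 1 = 4.

4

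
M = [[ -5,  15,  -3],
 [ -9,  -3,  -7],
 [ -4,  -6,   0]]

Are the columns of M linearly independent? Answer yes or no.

Row reduce M to echelon form.
R2 ← R2 − (9/5)·R1: [0, -30, -8/5]
R3 ← R3 − (4/5)·R1: [0, -18, 12/5]
R3 ← R3 − (3/5)·R2: [0, 0, 84/25]
3 pivots among 3 columns.
Every column is a pivot column, so the columns are linearly independent.

yes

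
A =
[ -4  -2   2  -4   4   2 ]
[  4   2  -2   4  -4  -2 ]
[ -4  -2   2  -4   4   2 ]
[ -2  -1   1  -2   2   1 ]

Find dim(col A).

1

Row reduce to echelon form.
R2 ← R2 + R1: [0, 0, 0, 0, 0, 0]
R3 ← R3 − R1: [0, 0, 0, 0, 0, 0]
R4 ← R4 − (1/2)·R1: [0, 0, 0, 0, 0, 0]
Echelon form has 1 nonzero row, so rank(A) = 1.
The column space has dimension equal to the rank: 1.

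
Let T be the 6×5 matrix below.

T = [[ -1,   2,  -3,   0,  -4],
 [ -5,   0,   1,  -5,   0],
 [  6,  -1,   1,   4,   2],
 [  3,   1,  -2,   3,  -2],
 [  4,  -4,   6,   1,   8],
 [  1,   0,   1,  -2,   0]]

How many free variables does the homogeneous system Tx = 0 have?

Row reduce to echelon form.
R2 ← R2 − (5)·R1: [0, -10, 16, -5, 20]
R3 ← R3 + (6)·R1: [0, 11, -17, 4, -22]
R4 ← R4 + (3)·R1: [0, 7, -11, 3, -14]
R5 ← R5 + (4)·R1: [0, 4, -6, 1, -8]
R6 ← R6 + R1: [0, 2, -2, -2, -4]
R3 ← R3 + (11/10)·R2: [0, 0, 3/5, -3/2, 0]
R4 ← R4 + (7/10)·R2: [0, 0, 1/5, -1/2, 0]
R5 ← R5 + (2/5)·R2: [0, 0, 2/5, -1, 0]
R6 ← R6 + (1/5)·R2: [0, 0, 6/5, -3, 0]
R4 ← R4 − (1/3)·R3: [0, 0, 0, 0, 0]
R5 ← R5 − (2/3)·R3: [0, 0, 0, 0, 0]
R6 ← R6 − (2)·R3: [0, 0, 0, 0, 0]
3 nonzero rows, so rank(T) = 3.
T has 5 columns; by rank–nullity, nullity = 5 − 3 = 2.

2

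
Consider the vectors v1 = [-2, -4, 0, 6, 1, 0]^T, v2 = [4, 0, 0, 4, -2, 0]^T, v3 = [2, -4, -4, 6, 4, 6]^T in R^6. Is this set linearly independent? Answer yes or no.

Form the matrix with these vectors as rows and row reduce.
R2 ← R2 + (2)·R1: [0, -8, 0, 16, 0, 0]
R3 ← R3 + R1: [0, -8, -4, 12, 5, 6]
R3 ← R3 − R2: [0, 0, -4, -4, 5, 6]
3 nonzero rows, so the 3 vectors span a space of dimension 3.
Since 3 = 3, the vectors are linearly independent.

yes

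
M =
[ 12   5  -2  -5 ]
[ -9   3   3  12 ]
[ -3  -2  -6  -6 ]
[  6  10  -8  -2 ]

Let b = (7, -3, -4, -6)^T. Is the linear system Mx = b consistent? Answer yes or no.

no

Row reduce the augmented matrix [M | b].
R2 ← R2 + (3/4)·R1: [0, 27/4, 3/2, 33/4, 9/4]
R3 ← R3 + (1/4)·R1: [0, -3/4, -13/2, -29/4, -9/4]
R4 ← R4 − (1/2)·R1: [0, 15/2, -7, 1/2, -19/2]
R3 ← R3 + (1/9)·R2: [0, 0, -19/3, -19/3, -2]
R4 ← R4 − (10/9)·R2: [0, 0, -26/3, -26/3, -12]
R4 ← R4 − (26/19)·R3: [0, 0, 0, 0, -176/19]
The echelon form has 4 nonzero rows; the last pivot sits in the augmented column, so rank(M) = 3 but rank([M|b]) = 4.
Since the ranks differ, the system is inconsistent.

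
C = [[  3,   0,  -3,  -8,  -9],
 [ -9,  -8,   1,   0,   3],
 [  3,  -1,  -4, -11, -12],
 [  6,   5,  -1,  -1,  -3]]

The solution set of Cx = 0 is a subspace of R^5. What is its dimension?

3

Row reduce to echelon form.
R2 ← R2 + (3)·R1: [0, -8, -8, -24, -24]
R3 ← R3 − R1: [0, -1, -1, -3, -3]
R4 ← R4 − (2)·R1: [0, 5, 5, 15, 15]
R3 ← R3 − (1/8)·R2: [0, 0, 0, 0, 0]
R4 ← R4 + (5/8)·R2: [0, 0, 0, 0, 0]
2 nonzero rows, so rank(C) = 2.
C has 5 columns; by rank–nullity, nullity = 5 − 2 = 3.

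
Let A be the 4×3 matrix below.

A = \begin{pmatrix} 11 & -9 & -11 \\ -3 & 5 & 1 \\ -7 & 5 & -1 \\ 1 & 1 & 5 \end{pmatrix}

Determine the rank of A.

3

Row reduce to echelon form.
R2 ← R2 + (3/11)·R1: [0, 28/11, -2]
R3 ← R3 + (7/11)·R1: [0, -8/11, -8]
R4 ← R4 − (1/11)·R1: [0, 20/11, 6]
R3 ← R3 + (2/7)·R2: [0, 0, -60/7]
R4 ← R4 − (5/7)·R2: [0, 0, 52/7]
R4 ← R4 + (13/15)·R3: [0, 0, 0]
Echelon form has 3 nonzero rows, so rank(A) = 3.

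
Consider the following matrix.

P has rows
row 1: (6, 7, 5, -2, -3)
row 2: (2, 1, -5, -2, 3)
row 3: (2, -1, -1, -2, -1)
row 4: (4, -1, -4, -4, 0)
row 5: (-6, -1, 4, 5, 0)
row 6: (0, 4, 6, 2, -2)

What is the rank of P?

3

Row reduce to echelon form.
R2 ← R2 − (1/3)·R1: [0, -4/3, -20/3, -4/3, 4]
R3 ← R3 − (1/3)·R1: [0, -10/3, -8/3, -4/3, 0]
R4 ← R4 − (2/3)·R1: [0, -17/3, -22/3, -8/3, 2]
R5 ← R5 + R1: [0, 6, 9, 3, -3]
R3 ← R3 − (5/2)·R2: [0, 0, 14, 2, -10]
R4 ← R4 − (17/4)·R2: [0, 0, 21, 3, -15]
R5 ← R5 + (9/2)·R2: [0, 0, -21, -3, 15]
R6 ← R6 + (3)·R2: [0, 0, -14, -2, 10]
R4 ← R4 − (3/2)·R3: [0, 0, 0, 0, 0]
R5 ← R5 + (3/2)·R3: [0, 0, 0, 0, 0]
R6 ← R6 + R3: [0, 0, 0, 0, 0]
Echelon form has 3 nonzero rows, so rank(P) = 3.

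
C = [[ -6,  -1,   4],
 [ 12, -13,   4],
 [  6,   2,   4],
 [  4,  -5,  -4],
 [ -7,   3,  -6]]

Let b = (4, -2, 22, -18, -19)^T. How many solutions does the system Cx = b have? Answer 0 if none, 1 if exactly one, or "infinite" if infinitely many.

1

Row reduce the augmented matrix [C | b].
R2 ← R2 + (2)·R1: [0, -15, 12, 6]
R3 ← R3 + R1: [0, 1, 8, 26]
R4 ← R4 + (2/3)·R1: [0, -17/3, -4/3, -46/3]
R5 ← R5 − (7/6)·R1: [0, 25/6, -32/3, -71/3]
R3 ← R3 + (1/15)·R2: [0, 0, 44/5, 132/5]
R4 ← R4 − (17/45)·R2: [0, 0, -88/15, -88/5]
R5 ← R5 + (5/18)·R2: [0, 0, -22/3, -22]
R4 ← R4 + (2/3)·R3: [0, 0, 0, 0]
R5 ← R5 + (5/6)·R3: [0, 0, 0, 0]
The echelon form has 3 nonzero rows, and every pivot lies in the first 3 columns, so rank(C) = rank([C|b]) = 3.
The system is consistent.
rank = 3 = number of unknowns, so the solution is unique.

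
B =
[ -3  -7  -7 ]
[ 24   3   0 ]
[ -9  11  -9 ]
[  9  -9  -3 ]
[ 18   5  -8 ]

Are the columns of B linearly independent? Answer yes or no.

yes

Row reduce B to echelon form.
R2 ← R2 + (8)·R1: [0, -53, -56]
R3 ← R3 − (3)·R1: [0, 32, 12]
R4 ← R4 + (3)·R1: [0, -30, -24]
R5 ← R5 + (6)·R1: [0, -37, -50]
R3 ← R3 + (32/53)·R2: [0, 0, -1156/53]
R4 ← R4 − (30/53)·R2: [0, 0, 408/53]
R5 ← R5 − (37/53)·R2: [0, 0, -578/53]
R4 ← R4 + (6/17)·R3: [0, 0, 0]
R5 ← R5 − (1/2)·R3: [0, 0, 0]
3 pivots among 3 columns.
Every column is a pivot column, so the columns are linearly independent.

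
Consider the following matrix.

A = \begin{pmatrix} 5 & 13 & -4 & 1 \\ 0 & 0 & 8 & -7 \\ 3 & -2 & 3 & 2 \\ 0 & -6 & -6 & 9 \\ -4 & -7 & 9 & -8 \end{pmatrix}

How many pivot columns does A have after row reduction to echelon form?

Row reduce to echelon form.
R3 ← R3 − (3/5)·R1: [0, -49/5, 27/5, 7/5]
R5 ← R5 + (4/5)·R1: [0, 17/5, 29/5, -36/5]
Swap R2 ↔ R3
R4 ← R4 − (30/49)·R2: [0, 0, -456/49, 57/7]
R5 ← R5 + (17/49)·R2: [0, 0, 376/49, -47/7]
R4 ← R4 + (57/49)·R3: [0, 0, 0, 0]
R5 ← R5 − (47/49)·R3: [0, 0, 0, 0]
Echelon form has 3 nonzero rows, so rank(A) = 3.
Each nonzero row contributes one pivot column: 3 pivot columns.

3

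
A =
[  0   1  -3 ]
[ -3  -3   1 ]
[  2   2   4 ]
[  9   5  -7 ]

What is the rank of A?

3

Row reduce to echelon form.
Swap R1 ↔ R2
R3 ← R3 + (2/3)·R1: [0, 0, 14/3]
R4 ← R4 + (3)·R1: [0, -4, -4]
R4 ← R4 + (4)·R2: [0, 0, -16]
R4 ← R4 + (24/7)·R3: [0, 0, 0]
Echelon form has 3 nonzero rows, so rank(A) = 3.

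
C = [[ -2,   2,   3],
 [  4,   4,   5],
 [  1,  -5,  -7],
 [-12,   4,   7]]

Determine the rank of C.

Row reduce to echelon form.
R2 ← R2 + (2)·R1: [0, 8, 11]
R3 ← R3 + (1/2)·R1: [0, -4, -11/2]
R4 ← R4 − (6)·R1: [0, -8, -11]
R3 ← R3 + (1/2)·R2: [0, 0, 0]
R4 ← R4 + R2: [0, 0, 0]
Echelon form has 2 nonzero rows, so rank(C) = 2.

2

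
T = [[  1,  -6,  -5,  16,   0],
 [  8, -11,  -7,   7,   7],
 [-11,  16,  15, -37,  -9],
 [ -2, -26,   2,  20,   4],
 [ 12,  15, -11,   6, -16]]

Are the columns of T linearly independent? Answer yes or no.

yes

Row reduce T to echelon form.
R2 ← R2 − (8)·R1: [0, 37, 33, -121, 7]
R3 ← R3 + (11)·R1: [0, -50, -40, 139, -9]
R4 ← R4 + (2)·R1: [0, -38, -8, 52, 4]
R5 ← R5 − (12)·R1: [0, 87, 49, -186, -16]
R3 ← R3 + (50/37)·R2: [0, 0, 170/37, -907/37, 17/37]
R4 ← R4 + (38/37)·R2: [0, 0, 958/37, -2674/37, 414/37]
R5 ← R5 − (87/37)·R2: [0, 0, -1058/37, 3645/37, -1201/37]
R4 ← R4 − (479/85)·R3: [0, 0, 0, 5599/85, 43/5]
R5 ← R5 + (529/85)·R3: [0, 0, 0, -4594/85, -148/5]
R5 ← R5 + (4594/5599)·R4: [0, 0, 0, 0, -126222/5599]
5 pivots among 5 columns.
Every column is a pivot column, so the columns are linearly independent.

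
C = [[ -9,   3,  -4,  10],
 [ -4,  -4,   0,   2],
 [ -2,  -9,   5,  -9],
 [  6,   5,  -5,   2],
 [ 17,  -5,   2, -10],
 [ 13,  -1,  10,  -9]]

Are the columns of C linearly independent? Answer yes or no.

yes

Row reduce C to echelon form.
R2 ← R2 − (4/9)·R1: [0, -16/3, 16/9, -22/9]
R3 ← R3 − (2/9)·R1: [0, -29/3, 53/9, -101/9]
R4 ← R4 + (2/3)·R1: [0, 7, -23/3, 26/3]
R5 ← R5 + (17/9)·R1: [0, 2/3, -50/9, 80/9]
R6 ← R6 + (13/9)·R1: [0, 10/3, 38/9, 49/9]
R3 ← R3 − (29/16)·R2: [0, 0, 8/3, -163/24]
R4 ← R4 + (21/16)·R2: [0, 0, -16/3, 131/24]
R5 ← R5 + (1/8)·R2: [0, 0, -16/3, 103/12]
R6 ← R6 + (5/8)·R2: [0, 0, 16/3, 47/12]
R4 ← R4 + (2)·R3: [0, 0, 0, -65/8]
R5 ← R5 + (2)·R3: [0, 0, 0, -5]
R6 ← R6 − (2)·R3: [0, 0, 0, 35/2]
R5 ← R5 − (8/13)·R4: [0, 0, 0, 0]
R6 ← R6 + (28/13)·R4: [0, 0, 0, 0]
4 pivots among 4 columns.
Every column is a pivot column, so the columns are linearly independent.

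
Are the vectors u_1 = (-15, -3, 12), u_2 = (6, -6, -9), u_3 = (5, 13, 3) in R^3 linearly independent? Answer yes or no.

Form the matrix with these vectors as rows and row reduce.
R2 ← R2 + (2/5)·R1: [0, -36/5, -21/5]
R3 ← R3 + (1/3)·R1: [0, 12, 7]
R3 ← R3 + (5/3)·R2: [0, 0, 0]
2 nonzero rows, so the 3 vectors span a space of dimension 2.
Since 2 < 3, the vectors are linearly dependent.

no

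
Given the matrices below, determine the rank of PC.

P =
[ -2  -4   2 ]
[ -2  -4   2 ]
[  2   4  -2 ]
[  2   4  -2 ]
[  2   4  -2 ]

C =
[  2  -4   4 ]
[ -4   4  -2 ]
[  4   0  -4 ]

1

First compute PC:
[[ 20,  -8,  -8],
 [ 20,  -8,  -8],
 [-20,   8,   8],
 [-20,   8,   8],
 [-20,   8,   8]]
Now row reduce the product.
R2 ← R2 − R1: [0, 0, 0]
R3 ← R3 + R1: [0, 0, 0]
R4 ← R4 + R1: [0, 0, 0]
R5 ← R5 + R1: [0, 0, 0]
1 nonzero row, so rank(PC) = 1.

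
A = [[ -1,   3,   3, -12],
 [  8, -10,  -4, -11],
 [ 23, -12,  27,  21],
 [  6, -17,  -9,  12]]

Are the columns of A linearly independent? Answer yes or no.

yes

Row reduce A to echelon form.
R2 ← R2 + (8)·R1: [0, 14, 20, -107]
R3 ← R3 + (23)·R1: [0, 57, 96, -255]
R4 ← R4 + (6)·R1: [0, 1, 9, -60]
R3 ← R3 − (57/14)·R2: [0, 0, 102/7, 2529/14]
R4 ← R4 − (1/14)·R2: [0, 0, 53/7, -733/14]
R4 ← R4 − (53/102)·R3: [0, 0, 0, -9943/68]
4 pivots among 4 columns.
Every column is a pivot column, so the columns are linearly independent.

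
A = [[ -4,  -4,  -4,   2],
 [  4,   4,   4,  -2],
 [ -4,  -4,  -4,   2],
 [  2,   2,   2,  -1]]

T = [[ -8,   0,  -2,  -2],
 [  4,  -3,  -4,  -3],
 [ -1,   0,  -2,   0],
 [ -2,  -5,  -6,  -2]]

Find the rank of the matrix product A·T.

First compute AT:
[[ 16,   2,  20,  16],
 [-16,  -2, -20, -16],
 [ 16,   2,  20,  16],
 [ -8,  -1, -10,  -8]]
Now row reduce the product.
R2 ← R2 + R1: [0, 0, 0, 0]
R3 ← R3 − R1: [0, 0, 0, 0]
R4 ← R4 + (1/2)·R1: [0, 0, 0, 0]
1 nonzero row, so rank(AT) = 1.

1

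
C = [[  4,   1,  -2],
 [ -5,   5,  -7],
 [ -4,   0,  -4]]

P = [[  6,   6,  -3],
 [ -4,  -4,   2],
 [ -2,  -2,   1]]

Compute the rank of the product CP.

1

First compute CP:
[[ 24,  24, -12],
 [-36, -36,  18],
 [-16, -16,   8]]
Now row reduce the product.
R2 ← R2 + (3/2)·R1: [0, 0, 0]
R3 ← R3 + (2/3)·R1: [0, 0, 0]
1 nonzero row, so rank(CP) = 1.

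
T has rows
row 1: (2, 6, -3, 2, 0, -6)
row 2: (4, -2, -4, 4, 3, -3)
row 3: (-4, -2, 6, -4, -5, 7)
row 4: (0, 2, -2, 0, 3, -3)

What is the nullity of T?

Row reduce to echelon form.
R2 ← R2 − (2)·R1: [0, -14, 2, 0, 3, 9]
R3 ← R3 + (2)·R1: [0, 10, 0, 0, -5, -5]
R3 ← R3 + (5/7)·R2: [0, 0, 10/7, 0, -20/7, 10/7]
R4 ← R4 + (1/7)·R2: [0, 0, -12/7, 0, 24/7, -12/7]
R4 ← R4 + (6/5)·R3: [0, 0, 0, 0, 0, 0]
3 nonzero rows, so rank(T) = 3.
T has 6 columns; by rank–nullity, nullity = 6 − 3 = 3.

3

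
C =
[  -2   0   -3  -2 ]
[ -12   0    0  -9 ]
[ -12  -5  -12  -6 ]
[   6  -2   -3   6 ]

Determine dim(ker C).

1

Row reduce to echelon form.
R2 ← R2 − (6)·R1: [0, 0, 18, 3]
R3 ← R3 − (6)·R1: [0, -5, 6, 6]
R4 ← R4 + (3)·R1: [0, -2, -12, 0]
Swap R2 ↔ R3
R4 ← R4 − (2/5)·R2: [0, 0, -72/5, -12/5]
R4 ← R4 + (4/5)·R3: [0, 0, 0, 0]
3 nonzero rows, so rank(C) = 3.
C has 4 columns; by rank–nullity, nullity = 4 − 3 = 1.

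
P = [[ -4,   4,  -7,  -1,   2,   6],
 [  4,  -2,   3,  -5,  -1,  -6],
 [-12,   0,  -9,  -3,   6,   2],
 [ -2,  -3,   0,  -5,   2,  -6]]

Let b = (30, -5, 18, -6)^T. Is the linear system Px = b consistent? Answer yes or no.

Row reduce the augmented matrix [P | b].
R2 ← R2 + R1: [0, 2, -4, -6, 1, 0, 25]
R3 ← R3 − (3)·R1: [0, -12, 12, 0, 0, -16, -72]
R4 ← R4 − (1/2)·R1: [0, -5, 7/2, -9/2, 1, -9, -21]
R3 ← R3 + (6)·R2: [0, 0, -12, -36, 6, -16, 78]
R4 ← R4 + (5/2)·R2: [0, 0, -13/2, -39/2, 7/2, -9, 83/2]
R4 ← R4 − (13/24)·R3: [0, 0, 0, 0, 1/4, -1/3, -3/4]
The echelon form has 4 nonzero rows, and every pivot lies in the first 6 columns, so rank(P) = rank([P|b]) = 4.
The system is consistent.

yes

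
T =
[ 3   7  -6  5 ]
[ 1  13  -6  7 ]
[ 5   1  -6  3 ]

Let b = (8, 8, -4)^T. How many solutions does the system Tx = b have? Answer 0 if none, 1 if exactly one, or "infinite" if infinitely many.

Row reduce the augmented matrix [T | b].
R2 ← R2 − (1/3)·R1: [0, 32/3, -4, 16/3, 16/3]
R3 ← R3 − (5/3)·R1: [0, -32/3, 4, -16/3, -52/3]
R3 ← R3 + R2: [0, 0, 0, 0, -12]
The echelon form has 3 nonzero rows; the last pivot sits in the augmented column, so rank(T) = 2 but rank([T|b]) = 3.
Since the ranks differ, the system is inconsistent.
It has no solutions.

0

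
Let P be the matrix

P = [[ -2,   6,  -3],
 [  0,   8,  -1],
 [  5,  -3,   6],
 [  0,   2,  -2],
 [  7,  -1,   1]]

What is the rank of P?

3

Row reduce to echelon form.
R3 ← R3 + (5/2)·R1: [0, 12, -3/2]
R5 ← R5 + (7/2)·R1: [0, 20, -19/2]
R3 ← R3 − (3/2)·R2: [0, 0, 0]
R4 ← R4 − (1/4)·R2: [0, 0, -7/4]
R5 ← R5 − (5/2)·R2: [0, 0, -7]
Swap R3 ↔ R4
R5 ← R5 − (4)·R3: [0, 0, 0]
Echelon form has 3 nonzero rows, so rank(P) = 3.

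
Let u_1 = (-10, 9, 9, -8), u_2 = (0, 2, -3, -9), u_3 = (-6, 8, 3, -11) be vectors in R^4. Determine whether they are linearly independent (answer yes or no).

Form the matrix with these vectors as rows and row reduce.
R3 ← R3 − (3/5)·R1: [0, 13/5, -12/5, -31/5]
R3 ← R3 − (13/10)·R2: [0, 0, 3/2, 11/2]
3 nonzero rows, so the 3 vectors span a space of dimension 3.
Since 3 = 3, the vectors are linearly independent.

yes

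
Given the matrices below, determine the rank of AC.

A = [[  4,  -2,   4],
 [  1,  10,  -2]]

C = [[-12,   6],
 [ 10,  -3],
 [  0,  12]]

First compute AC:
[[-68,  78],
 [ 88, -48]]
Now row reduce the product.
R2 ← R2 + (22/17)·R1: [0, 900/17]
2 nonzero rows, so rank(AC) = 2.

2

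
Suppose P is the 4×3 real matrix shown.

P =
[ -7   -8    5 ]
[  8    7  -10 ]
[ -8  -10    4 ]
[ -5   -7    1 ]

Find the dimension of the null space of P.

Row reduce to echelon form.
R2 ← R2 + (8/7)·R1: [0, -15/7, -30/7]
R3 ← R3 − (8/7)·R1: [0, -6/7, -12/7]
R4 ← R4 − (5/7)·R1: [0, -9/7, -18/7]
R3 ← R3 − (2/5)·R2: [0, 0, 0]
R4 ← R4 − (3/5)·R2: [0, 0, 0]
2 nonzero rows, so rank(P) = 2.
P has 3 columns; by rank–nullity, nullity = 3 − 2 = 1.

1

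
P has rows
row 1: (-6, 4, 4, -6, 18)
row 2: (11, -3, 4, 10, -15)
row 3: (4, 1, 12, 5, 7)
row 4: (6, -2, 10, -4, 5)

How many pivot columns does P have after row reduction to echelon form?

Row reduce to echelon form.
R2 ← R2 + (11/6)·R1: [0, 13/3, 34/3, -1, 18]
R3 ← R3 + (2/3)·R1: [0, 11/3, 44/3, 1, 19]
R4 ← R4 + R1: [0, 2, 14, -10, 23]
R3 ← R3 − (11/13)·R2: [0, 0, 66/13, 24/13, 49/13]
R4 ← R4 − (6/13)·R2: [0, 0, 114/13, -124/13, 191/13]
R4 ← R4 − (19/11)·R3: [0, 0, 0, -140/11, 90/11]
Echelon form has 4 nonzero rows, so rank(P) = 4.
Each nonzero row contributes one pivot column: 4 pivot columns.

4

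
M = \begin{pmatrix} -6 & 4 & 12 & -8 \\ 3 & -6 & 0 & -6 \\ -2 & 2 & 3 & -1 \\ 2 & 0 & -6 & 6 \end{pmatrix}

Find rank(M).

2

Row reduce to echelon form.
R2 ← R2 + (1/2)·R1: [0, -4, 6, -10]
R3 ← R3 − (1/3)·R1: [0, 2/3, -1, 5/3]
R4 ← R4 + (1/3)·R1: [0, 4/3, -2, 10/3]
R3 ← R3 + (1/6)·R2: [0, 0, 0, 0]
R4 ← R4 + (1/3)·R2: [0, 0, 0, 0]
Echelon form has 2 nonzero rows, so rank(M) = 2.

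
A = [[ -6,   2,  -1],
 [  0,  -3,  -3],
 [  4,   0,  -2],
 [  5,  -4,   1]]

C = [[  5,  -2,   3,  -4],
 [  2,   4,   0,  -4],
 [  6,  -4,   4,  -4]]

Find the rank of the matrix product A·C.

First compute AC:
[[-32,  24, -22,  20],
 [-24,   0, -12,  24],
 [  8,   0,   4,  -8],
 [ 23, -30,  19,  -8]]
Now row reduce the product.
R2 ← R2 − (3/4)·R1: [0, -18, 9/2, 9]
R3 ← R3 + (1/4)·R1: [0, 6, -3/2, -3]
R4 ← R4 + (23/32)·R1: [0, -51/4, 51/16, 51/8]
R3 ← R3 + (1/3)·R2: [0, 0, 0, 0]
R4 ← R4 − (17/24)·R2: [0, 0, 0, 0]
2 nonzero rows, so rank(AC) = 2.

2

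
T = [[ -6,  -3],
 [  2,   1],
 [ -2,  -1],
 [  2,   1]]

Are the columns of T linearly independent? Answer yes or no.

Row reduce T to echelon form.
R2 ← R2 + (1/3)·R1: [0, 0]
R3 ← R3 − (1/3)·R1: [0, 0]
R4 ← R4 + (1/3)·R1: [0, 0]
1 pivot among 2 columns.
Only 1 < 2 pivot columns, so the columns are linearly dependent.

no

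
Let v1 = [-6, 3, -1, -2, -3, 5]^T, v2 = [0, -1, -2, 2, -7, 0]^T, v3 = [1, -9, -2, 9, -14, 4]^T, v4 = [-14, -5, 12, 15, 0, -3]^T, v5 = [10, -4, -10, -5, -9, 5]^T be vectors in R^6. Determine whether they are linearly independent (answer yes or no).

yes

Form the matrix with these vectors as rows and row reduce.
R3 ← R3 + (1/6)·R1: [0, -17/2, -13/6, 26/3, -29/2, 29/6]
R4 ← R4 − (7/3)·R1: [0, -12, 43/3, 59/3, 7, -44/3]
R5 ← R5 + (5/3)·R1: [0, 1, -35/3, -25/3, -14, 40/3]
R3 ← R3 − (17/2)·R2: [0, 0, 89/6, -25/3, 45, 29/6]
R4 ← R4 − (12)·R2: [0, 0, 115/3, -13/3, 91, -44/3]
R5 ← R5 + R2: [0, 0, -41/3, -19/3, -21, 40/3]
R4 ← R4 − (230/89)·R3: [0, 0, 0, 1531/89, -2251/89, -2417/89]
R5 ← R5 + (82/89)·R3: [0, 0, 0, -1247/89, 1821/89, 1583/89]
R5 ← R5 + (1247/1531)·R4: [0, 0, 0, 0, -214/1531, -6634/1531]
5 nonzero rows, so the 5 vectors span a space of dimension 5.
Since 5 = 5, the vectors are linearly independent.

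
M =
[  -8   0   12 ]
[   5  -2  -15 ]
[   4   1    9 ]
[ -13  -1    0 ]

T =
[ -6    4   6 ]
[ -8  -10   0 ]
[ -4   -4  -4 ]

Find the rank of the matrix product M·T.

3

First compute MT:
[[  0, -80, -96],
 [ 46, 100,  90],
 [-68, -30, -12],
 [ 86, -42, -78]]
Now row reduce the product.
Swap R1 ↔ R2
R3 ← R3 + (34/23)·R1: [0, 2710/23, 2784/23]
R4 ← R4 − (43/23)·R1: [0, -5266/23, -5664/23]
R3 ← R3 + (271/184)·R2: [0, 0, -468/23]
R4 ← R4 − (2633/920)·R2: [0, 0, 3276/115]
R4 ← R4 + (7/5)·R3: [0, 0, 0]
3 nonzero rows, so rank(MT) = 3.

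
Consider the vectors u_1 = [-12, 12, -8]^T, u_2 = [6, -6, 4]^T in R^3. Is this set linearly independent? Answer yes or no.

Form the matrix with these vectors as rows and row reduce.
R2 ← R2 + (1/2)·R1: [0, 0, 0]
1 nonzero row, so the 2 vectors span a space of dimension 1.
Since 1 < 2, the vectors are linearly dependent.

no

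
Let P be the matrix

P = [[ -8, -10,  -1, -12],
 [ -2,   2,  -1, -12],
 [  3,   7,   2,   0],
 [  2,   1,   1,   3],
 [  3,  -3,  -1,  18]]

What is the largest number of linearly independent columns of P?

Row reduce to echelon form.
R2 ← R2 − (1/4)·R1: [0, 9/2, -3/4, -9]
R3 ← R3 + (3/8)·R1: [0, 13/4, 13/8, -9/2]
R4 ← R4 + (1/4)·R1: [0, -3/2, 3/4, 0]
R5 ← R5 + (3/8)·R1: [0, -27/4, -11/8, 27/2]
R3 ← R3 − (13/18)·R2: [0, 0, 13/6, 2]
R4 ← R4 + (1/3)·R2: [0, 0, 1/2, -3]
R5 ← R5 + (3/2)·R2: [0, 0, -5/2, 0]
R4 ← R4 − (3/13)·R3: [0, 0, 0, -45/13]
R5 ← R5 + (15/13)·R3: [0, 0, 0, 30/13]
R5 ← R5 + (2/3)·R4: [0, 0, 0, 0]
Echelon form has 4 nonzero rows, so rank(P) = 4.
The rank gives the maximum number of linearly independent columns: 4.

4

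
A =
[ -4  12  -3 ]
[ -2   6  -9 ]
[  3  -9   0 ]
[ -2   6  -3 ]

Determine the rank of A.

Row reduce to echelon form.
R2 ← R2 − (1/2)·R1: [0, 0, -15/2]
R3 ← R3 + (3/4)·R1: [0, 0, -9/4]
R4 ← R4 − (1/2)·R1: [0, 0, -3/2]
R3 ← R3 − (3/10)·R2: [0, 0, 0]
R4 ← R4 − (1/5)·R2: [0, 0, 0]
Echelon form has 2 nonzero rows, so rank(A) = 2.

2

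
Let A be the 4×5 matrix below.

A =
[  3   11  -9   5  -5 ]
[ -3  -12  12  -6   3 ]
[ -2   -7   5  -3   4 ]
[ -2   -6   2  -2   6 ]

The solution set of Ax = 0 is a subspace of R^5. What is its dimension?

Row reduce to echelon form.
R2 ← R2 + R1: [0, -1, 3, -1, -2]
R3 ← R3 + (2/3)·R1: [0, 1/3, -1, 1/3, 2/3]
R4 ← R4 + (2/3)·R1: [0, 4/3, -4, 4/3, 8/3]
R3 ← R3 + (1/3)·R2: [0, 0, 0, 0, 0]
R4 ← R4 + (4/3)·R2: [0, 0, 0, 0, 0]
2 nonzero rows, so rank(A) = 2.
A has 5 columns; by rank–nullity, nullity = 5 − 2 = 3.

3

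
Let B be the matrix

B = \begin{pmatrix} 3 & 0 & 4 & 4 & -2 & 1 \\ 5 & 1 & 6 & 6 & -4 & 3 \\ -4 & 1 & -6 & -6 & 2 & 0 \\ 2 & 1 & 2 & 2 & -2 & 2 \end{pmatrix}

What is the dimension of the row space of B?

2

Row reduce to echelon form.
R2 ← R2 − (5/3)·R1: [0, 1, -2/3, -2/3, -2/3, 4/3]
R3 ← R3 + (4/3)·R1: [0, 1, -2/3, -2/3, -2/3, 4/3]
R4 ← R4 − (2/3)·R1: [0, 1, -2/3, -2/3, -2/3, 4/3]
R3 ← R3 − R2: [0, 0, 0, 0, 0, 0]
R4 ← R4 − R2: [0, 0, 0, 0, 0, 0]
Echelon form has 2 nonzero rows, so rank(B) = 2.
The row space has dimension equal to the rank: 2.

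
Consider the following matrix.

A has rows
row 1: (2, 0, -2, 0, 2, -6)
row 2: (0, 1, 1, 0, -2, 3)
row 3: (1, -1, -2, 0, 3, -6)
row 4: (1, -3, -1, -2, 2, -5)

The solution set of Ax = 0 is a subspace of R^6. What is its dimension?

3

Row reduce to echelon form.
R3 ← R3 − (1/2)·R1: [0, -1, -1, 0, 2, -3]
R4 ← R4 − (1/2)·R1: [0, -3, 0, -2, 1, -2]
R3 ← R3 + R2: [0, 0, 0, 0, 0, 0]
R4 ← R4 + (3)·R2: [0, 0, 3, -2, -5, 7]
Swap R3 ↔ R4
3 nonzero rows, so rank(A) = 3.
A has 6 columns; by rank–nullity, nullity = 6 − 3 = 3.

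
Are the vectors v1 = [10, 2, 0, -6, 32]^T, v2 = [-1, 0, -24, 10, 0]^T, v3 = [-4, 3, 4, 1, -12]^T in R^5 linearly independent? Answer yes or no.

Form the matrix with these vectors as rows and row reduce.
R2 ← R2 + (1/10)·R1: [0, 1/5, -24, 47/5, 16/5]
R3 ← R3 + (2/5)·R1: [0, 19/5, 4, -7/5, 4/5]
R3 ← R3 − (19)·R2: [0, 0, 460, -180, -60]
3 nonzero rows, so the 3 vectors span a space of dimension 3.
Since 3 = 3, the vectors are linearly independent.

yes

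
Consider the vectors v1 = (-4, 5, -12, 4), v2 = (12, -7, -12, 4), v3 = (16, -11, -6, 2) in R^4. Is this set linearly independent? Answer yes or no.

no

Form the matrix with these vectors as rows and row reduce.
R2 ← R2 + (3)·R1: [0, 8, -48, 16]
R3 ← R3 + (4)·R1: [0, 9, -54, 18]
R3 ← R3 − (9/8)·R2: [0, 0, 0, 0]
2 nonzero rows, so the 3 vectors span a space of dimension 2.
Since 2 < 3, the vectors are linearly dependent.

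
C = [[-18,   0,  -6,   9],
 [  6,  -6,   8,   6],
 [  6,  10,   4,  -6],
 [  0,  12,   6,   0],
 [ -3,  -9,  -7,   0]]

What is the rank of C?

3

Row reduce to echelon form.
R2 ← R2 + (1/3)·R1: [0, -6, 6, 9]
R3 ← R3 + (1/3)·R1: [0, 10, 2, -3]
R5 ← R5 − (1/6)·R1: [0, -9, -6, -3/2]
R3 ← R3 + (5/3)·R2: [0, 0, 12, 12]
R4 ← R4 + (2)·R2: [0, 0, 18, 18]
R5 ← R5 − (3/2)·R2: [0, 0, -15, -15]
R4 ← R4 − (3/2)·R3: [0, 0, 0, 0]
R5 ← R5 + (5/4)·R3: [0, 0, 0, 0]
Echelon form has 3 nonzero rows, so rank(C) = 3.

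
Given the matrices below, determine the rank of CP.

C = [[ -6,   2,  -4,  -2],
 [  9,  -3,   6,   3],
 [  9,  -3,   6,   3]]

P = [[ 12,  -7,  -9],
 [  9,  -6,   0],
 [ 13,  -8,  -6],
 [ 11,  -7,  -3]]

1

First compute CP:
[[-128,  76,  84],
 [192, -114, -126],
 [192, -114, -126]]
Now row reduce the product.
R2 ← R2 + (3/2)·R1: [0, 0, 0]
R3 ← R3 + (3/2)·R1: [0, 0, 0]
1 nonzero row, so rank(CP) = 1.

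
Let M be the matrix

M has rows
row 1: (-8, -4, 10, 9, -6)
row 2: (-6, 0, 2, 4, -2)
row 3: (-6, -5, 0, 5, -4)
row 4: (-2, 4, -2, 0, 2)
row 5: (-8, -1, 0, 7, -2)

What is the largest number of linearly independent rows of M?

4

Row reduce to echelon form.
R2 ← R2 − (3/4)·R1: [0, 3, -11/2, -11/4, 5/2]
R3 ← R3 − (3/4)·R1: [0, -2, -15/2, -7/4, 1/2]
R4 ← R4 − (1/4)·R1: [0, 5, -9/2, -9/4, 7/2]
R5 ← R5 − R1: [0, 3, -10, -2, 4]
R3 ← R3 + (2/3)·R2: [0, 0, -67/6, -43/12, 13/6]
R4 ← R4 − (5/3)·R2: [0, 0, 14/3, 7/3, -2/3]
R5 ← R5 − R2: [0, 0, -9/2, 3/4, 3/2]
R4 ← R4 + (28/67)·R3: [0, 0, 0, 56/67, 16/67]
R5 ← R5 − (27/67)·R3: [0, 0, 0, 147/67, 42/67]
R5 ← R5 − (21/8)·R4: [0, 0, 0, 0, 0]
Echelon form has 4 nonzero rows, so rank(M) = 4.
The rank gives the maximum number of linearly independent rows: 4.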